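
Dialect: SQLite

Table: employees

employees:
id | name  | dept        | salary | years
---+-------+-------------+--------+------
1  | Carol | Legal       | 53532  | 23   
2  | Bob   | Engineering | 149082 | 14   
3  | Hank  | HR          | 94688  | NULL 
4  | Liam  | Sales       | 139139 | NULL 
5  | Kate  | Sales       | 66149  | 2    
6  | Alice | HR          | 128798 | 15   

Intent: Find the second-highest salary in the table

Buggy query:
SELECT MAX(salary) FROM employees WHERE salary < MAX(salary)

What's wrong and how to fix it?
Bug: MAX(salary) on the right of the comparison is an aggregate-in-WHERE error

Fix: Compute the overall MAX in a subquery, then take MAX of rows below it

Corrected query:
SELECT MAX(salary) FROM employees WHERE salary < (SELECT MAX(salary) FROM employees)

Result:
MAX(salary)
-----------
139139     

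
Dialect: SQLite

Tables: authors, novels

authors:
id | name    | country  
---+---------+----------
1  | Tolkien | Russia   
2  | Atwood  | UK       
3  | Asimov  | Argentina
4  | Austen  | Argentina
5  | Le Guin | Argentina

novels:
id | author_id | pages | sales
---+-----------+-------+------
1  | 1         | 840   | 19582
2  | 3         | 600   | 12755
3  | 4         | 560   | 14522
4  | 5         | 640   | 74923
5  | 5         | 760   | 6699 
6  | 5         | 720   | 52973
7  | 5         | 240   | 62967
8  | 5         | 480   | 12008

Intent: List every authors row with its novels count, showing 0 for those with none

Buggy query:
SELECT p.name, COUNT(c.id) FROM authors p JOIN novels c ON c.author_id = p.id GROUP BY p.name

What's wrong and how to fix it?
Bug: An inner join excludes parents with zero children

Fix: Use LEFT JOIN so parents without children still appear (COUNT(c.id) gives 0)

Corrected query:
SELECT p.name, COUNT(c.id) FROM authors p LEFT JOIN novels c ON c.author_id = p.id GROUP BY p.name

Result:
name    | COUNT(c.id)
--------+------------
Asimov  | 1          
Atwood  | 0          
Austen  | 1          
Le Guin | 5          
Tolkien | 1          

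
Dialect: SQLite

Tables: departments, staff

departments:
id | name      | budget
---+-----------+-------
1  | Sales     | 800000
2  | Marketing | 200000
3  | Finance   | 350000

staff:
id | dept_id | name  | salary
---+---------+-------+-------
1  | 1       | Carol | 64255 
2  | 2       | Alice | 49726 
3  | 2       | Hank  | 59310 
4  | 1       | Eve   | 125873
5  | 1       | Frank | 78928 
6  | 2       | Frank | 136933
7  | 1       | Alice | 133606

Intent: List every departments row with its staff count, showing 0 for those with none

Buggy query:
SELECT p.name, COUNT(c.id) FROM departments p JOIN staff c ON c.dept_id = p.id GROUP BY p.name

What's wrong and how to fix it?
Bug: INNER JOIN drops departments rows that have no matching staff rows

Fix: Use LEFT JOIN so parents without children still appear (COUNT(c.id) gives 0)

Corrected query:
SELECT p.name, COUNT(c.id) FROM departments p LEFT JOIN staff c ON c.dept_id = p.id GROUP BY p.name

Result:
name      | COUNT(c.id)
----------+------------
Finance   | 0          
Marketing | 3          
Sales     | 4          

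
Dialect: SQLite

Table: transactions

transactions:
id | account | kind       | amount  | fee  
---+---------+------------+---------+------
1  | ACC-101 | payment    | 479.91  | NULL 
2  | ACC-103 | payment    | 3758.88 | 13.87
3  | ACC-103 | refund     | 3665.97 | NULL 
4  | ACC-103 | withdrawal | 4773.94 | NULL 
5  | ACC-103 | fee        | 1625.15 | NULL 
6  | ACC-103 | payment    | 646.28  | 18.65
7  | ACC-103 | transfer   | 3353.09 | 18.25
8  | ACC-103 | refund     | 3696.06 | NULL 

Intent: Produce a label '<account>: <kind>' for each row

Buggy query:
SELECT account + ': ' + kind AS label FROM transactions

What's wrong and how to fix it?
Bug: SQLite uses || for string concatenation; + coerces text to numbers (yielding 0)

Fix: Replace + with || to concatenate text

Corrected query:
SELECT account || ': ' || kind AS label FROM transactions

Result:
label              
-------------------
ACC-101: payment   
ACC-103: payment   
ACC-103: refund    
ACC-103: withdrawal
ACC-103: fee       
ACC-103: payment   
ACC-103: transfer  
ACC-103: refund    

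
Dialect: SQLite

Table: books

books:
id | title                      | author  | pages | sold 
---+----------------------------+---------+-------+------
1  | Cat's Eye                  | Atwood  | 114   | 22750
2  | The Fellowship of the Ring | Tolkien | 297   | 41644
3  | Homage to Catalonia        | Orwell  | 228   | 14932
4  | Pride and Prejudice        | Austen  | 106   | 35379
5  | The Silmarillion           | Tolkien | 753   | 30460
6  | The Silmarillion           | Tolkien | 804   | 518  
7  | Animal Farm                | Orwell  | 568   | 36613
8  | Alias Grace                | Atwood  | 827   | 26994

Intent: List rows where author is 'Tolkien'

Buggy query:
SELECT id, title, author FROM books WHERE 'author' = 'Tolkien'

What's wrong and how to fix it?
Bug: 'author' in single quotes is a string literal, not the column; the comparison is literal-vs-literal and never true

Fix: Reference the column as author without single quotes

Corrected query:
SELECT id, title, author FROM books WHERE author = 'Tolkien'

Result:
id | title                      | author 
---+----------------------------+--------
2  | The Fellowship of the Ring | Tolkien
5  | The Silmarillion           | Tolkien
6  | The Silmarillion           | Tolkien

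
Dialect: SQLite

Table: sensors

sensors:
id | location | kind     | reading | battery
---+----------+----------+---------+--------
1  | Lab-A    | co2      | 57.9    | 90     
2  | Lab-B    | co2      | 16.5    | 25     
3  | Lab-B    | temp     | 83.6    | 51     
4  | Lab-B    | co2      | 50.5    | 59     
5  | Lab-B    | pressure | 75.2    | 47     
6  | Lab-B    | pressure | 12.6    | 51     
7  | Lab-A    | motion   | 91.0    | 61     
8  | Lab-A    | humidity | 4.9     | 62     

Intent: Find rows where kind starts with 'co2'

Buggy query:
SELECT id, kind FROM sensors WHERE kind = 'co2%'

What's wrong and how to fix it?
Bug: Wildcards only work with LIKE; '=' treats '%' as a literal character

Fix: Replace '=' with LIKE so 'co2%' is treated as a pattern

Corrected query:
SELECT id, kind FROM sensors WHERE kind LIKE 'co2%'

Result:
id | kind
---+-----
1  | co2 
2  | co2 
4  | co2 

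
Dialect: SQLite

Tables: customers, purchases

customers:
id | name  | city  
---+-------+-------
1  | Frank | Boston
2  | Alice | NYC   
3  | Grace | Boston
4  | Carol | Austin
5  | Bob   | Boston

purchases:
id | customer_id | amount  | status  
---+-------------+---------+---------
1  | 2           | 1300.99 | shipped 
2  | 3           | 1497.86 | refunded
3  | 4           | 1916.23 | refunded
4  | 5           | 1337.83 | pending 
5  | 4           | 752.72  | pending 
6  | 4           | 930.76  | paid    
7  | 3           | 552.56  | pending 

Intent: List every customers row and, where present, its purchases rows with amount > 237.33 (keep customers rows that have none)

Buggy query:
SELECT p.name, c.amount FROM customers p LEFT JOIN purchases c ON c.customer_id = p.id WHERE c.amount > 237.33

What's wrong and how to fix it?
Bug: Filtering c.amount in WHERE discards the NULL rows produced by LEFT JOIN, turning it into an inner join

Fix: Put 'c.amount > 237.33' in the JOIN's ON clause instead of WHERE

Corrected query:
SELECT p.name, c.amount FROM customers p LEFT JOIN purchases c ON c.customer_id = p.id AND c.amount > 237.33

Result:
name  | amount 
------+--------
Frank | NULL   
Alice | 1300.99
Grace | 552.56 
Grace | 1497.86
Carol | 752.72 
Carol | 930.76 
Carol | 1916.23
Bob   | 1337.83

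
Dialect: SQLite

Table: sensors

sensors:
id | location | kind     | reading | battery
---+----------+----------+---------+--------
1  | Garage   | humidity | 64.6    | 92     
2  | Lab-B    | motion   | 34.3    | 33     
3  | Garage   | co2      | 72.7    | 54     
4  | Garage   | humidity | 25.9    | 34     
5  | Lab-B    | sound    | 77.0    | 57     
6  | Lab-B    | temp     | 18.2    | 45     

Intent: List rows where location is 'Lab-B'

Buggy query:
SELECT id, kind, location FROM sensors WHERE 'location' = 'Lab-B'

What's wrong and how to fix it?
Bug: Single quotes denote string literals in SQL; the column name is being compared as a constant string

Fix: Remove the quotes around the column name (or use double quotes for an identifier)

Corrected query:
SELECT id, kind, location FROM sensors WHERE location = 'Lab-B'

Result:
id | kind   | location
---+--------+---------
2  | motion | Lab-B   
5  | sound  | Lab-B   
6  | temp   | Lab-B   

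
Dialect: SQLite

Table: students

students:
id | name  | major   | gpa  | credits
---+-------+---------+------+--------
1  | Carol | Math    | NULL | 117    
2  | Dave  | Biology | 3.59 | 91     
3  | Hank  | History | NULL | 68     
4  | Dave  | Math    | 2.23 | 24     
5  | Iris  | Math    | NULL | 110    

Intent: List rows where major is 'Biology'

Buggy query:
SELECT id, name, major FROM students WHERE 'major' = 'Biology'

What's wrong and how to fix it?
Bug: Single quotes denote string literals in SQL; the column name is being compared as a constant string

Fix: Remove the quotes around the column name (or use double quotes for an identifier)

Corrected query:
SELECT id, name, major FROM students WHERE major = 'Biology'

Result:
id | name | major  
---+------+--------
2  | Dave | Biology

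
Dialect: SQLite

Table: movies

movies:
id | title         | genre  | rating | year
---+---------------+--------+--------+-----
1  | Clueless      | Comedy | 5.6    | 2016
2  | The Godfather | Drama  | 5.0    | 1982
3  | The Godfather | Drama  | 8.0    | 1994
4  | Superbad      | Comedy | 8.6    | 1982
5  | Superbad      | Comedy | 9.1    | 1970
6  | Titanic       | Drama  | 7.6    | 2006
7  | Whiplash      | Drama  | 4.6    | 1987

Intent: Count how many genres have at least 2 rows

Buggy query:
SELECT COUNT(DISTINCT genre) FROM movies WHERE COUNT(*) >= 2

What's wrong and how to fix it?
Bug: WHERE filters individual rows, not groups, so a group-level COUNT is invalid there

Fix: Group first with HAVING COUNT(*) >= 2, then COUNT the resulting groups

Corrected query:
SELECT COUNT(*) FROM (SELECT genre FROM movies GROUP BY genre HAVING COUNT(*) >= 2)

Result:
COUNT(*)
--------
2       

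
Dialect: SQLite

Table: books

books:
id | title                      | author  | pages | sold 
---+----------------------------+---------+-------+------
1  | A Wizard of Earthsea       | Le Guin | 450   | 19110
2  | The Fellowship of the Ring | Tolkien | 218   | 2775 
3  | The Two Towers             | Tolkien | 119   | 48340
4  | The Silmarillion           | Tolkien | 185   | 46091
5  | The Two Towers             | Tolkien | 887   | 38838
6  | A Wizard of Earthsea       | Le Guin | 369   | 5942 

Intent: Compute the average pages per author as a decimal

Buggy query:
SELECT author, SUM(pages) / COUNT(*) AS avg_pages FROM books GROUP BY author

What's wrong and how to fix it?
Bug: Both operands are integers, so '/' performs integer division and truncates

Fix: Cast one side to REAL so the division keeps the fractional part

Corrected query:
SELECT author, SUM(pages) * 1.0 / COUNT(*) AS avg_pages FROM books GROUP BY author

Result:
author  | avg_pages
--------+----------
Le Guin | 409.5    
Tolkien | 352.25   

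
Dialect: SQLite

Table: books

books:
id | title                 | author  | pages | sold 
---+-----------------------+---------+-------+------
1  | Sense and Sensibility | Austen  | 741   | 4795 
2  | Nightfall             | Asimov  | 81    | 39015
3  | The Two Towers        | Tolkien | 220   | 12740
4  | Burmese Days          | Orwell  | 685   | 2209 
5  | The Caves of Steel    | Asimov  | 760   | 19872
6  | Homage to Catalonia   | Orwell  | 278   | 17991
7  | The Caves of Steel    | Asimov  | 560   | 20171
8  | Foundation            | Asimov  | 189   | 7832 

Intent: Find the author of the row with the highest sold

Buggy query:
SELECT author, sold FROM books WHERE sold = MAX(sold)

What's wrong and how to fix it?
Bug: WHERE is evaluated per row; an aggregate over the whole table isn't defined there

Fix: Use a subquery: WHERE sold = (SELECT MAX(sold) FROM books)

Corrected query:
SELECT author, sold FROM books WHERE sold = (SELECT MAX(sold) FROM books)

Result:
author | sold 
-------+------
Asimov | 39015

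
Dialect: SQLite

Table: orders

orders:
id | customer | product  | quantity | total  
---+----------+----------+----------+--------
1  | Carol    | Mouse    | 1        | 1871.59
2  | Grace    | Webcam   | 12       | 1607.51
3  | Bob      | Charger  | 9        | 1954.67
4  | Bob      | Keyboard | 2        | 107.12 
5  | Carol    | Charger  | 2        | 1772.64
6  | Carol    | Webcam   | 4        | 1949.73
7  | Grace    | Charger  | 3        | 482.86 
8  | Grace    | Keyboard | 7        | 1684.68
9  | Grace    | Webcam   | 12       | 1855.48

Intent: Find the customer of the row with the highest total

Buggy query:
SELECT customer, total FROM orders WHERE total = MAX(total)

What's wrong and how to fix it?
Bug: WHERE is evaluated per row; an aggregate over the whole table isn't defined there

Fix: Use a subquery: WHERE total = (SELECT MAX(total) FROM orders)

Corrected query:
SELECT customer, total FROM orders WHERE total = (SELECT MAX(total) FROM orders)

Result:
customer | total  
---------+--------
Bob      | 1954.67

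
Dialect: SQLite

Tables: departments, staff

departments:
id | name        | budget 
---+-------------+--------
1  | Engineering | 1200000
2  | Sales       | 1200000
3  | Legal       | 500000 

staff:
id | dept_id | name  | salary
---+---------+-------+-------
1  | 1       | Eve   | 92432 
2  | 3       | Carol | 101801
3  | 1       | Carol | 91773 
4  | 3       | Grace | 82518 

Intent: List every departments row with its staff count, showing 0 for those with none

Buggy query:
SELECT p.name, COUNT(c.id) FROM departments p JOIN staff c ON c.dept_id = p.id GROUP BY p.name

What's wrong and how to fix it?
Bug: An inner join excludes parents with zero children

Fix: Switch to LEFT JOIN to retain unmatched parent rows

Corrected query:
SELECT p.name, COUNT(c.id) FROM departments p LEFT JOIN staff c ON c.dept_id = p.id GROUP BY p.name

Result:
name        | COUNT(c.id)
------------+------------
Engineering | 2          
Legal       | 2          
Sales       | 0          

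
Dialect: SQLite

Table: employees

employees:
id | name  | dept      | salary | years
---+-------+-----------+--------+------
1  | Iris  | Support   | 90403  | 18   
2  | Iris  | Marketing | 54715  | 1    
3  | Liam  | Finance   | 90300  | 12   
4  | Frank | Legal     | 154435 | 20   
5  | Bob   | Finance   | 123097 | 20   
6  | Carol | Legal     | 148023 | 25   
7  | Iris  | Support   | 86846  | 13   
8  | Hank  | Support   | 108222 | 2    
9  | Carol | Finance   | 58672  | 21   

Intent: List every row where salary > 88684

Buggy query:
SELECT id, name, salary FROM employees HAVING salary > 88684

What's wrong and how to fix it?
Bug: HAVING filters the output of aggregation, but this query has no GROUP BY and no aggregate functions, so SQLite rejects it (HAVING clause on a non-aggregate query); the condition here is per row

Fix: Use WHERE for row-level filtering

Corrected query:
SELECT id, name, salary FROM employees WHERE salary > 88684

Result:
id | name  | salary
---+-------+-------
1  | Iris  | 90403 
3  | Liam  | 90300 
4  | Frank | 154435
5  | Bob   | 123097
6  | Carol | 148023
8  | Hank  | 108222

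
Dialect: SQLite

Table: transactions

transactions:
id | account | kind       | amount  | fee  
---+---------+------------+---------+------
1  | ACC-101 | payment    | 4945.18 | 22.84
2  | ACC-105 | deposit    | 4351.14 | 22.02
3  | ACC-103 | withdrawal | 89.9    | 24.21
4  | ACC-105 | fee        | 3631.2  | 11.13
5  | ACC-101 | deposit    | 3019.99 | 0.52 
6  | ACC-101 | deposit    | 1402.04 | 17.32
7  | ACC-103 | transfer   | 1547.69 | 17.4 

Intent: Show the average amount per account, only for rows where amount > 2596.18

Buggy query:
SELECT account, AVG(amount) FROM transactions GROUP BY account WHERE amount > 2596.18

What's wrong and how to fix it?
Bug: Row-level WHERE must come before GROUP BY in the clause order

Fix: Move the WHERE clause before GROUP BY

Corrected query:
SELECT account, AVG(amount) FROM transactions WHERE amount > 2596.18 GROUP BY account

Result:
account | AVG(amount)
--------+------------
ACC-101 | 3982.585   
ACC-105 | 3991.17    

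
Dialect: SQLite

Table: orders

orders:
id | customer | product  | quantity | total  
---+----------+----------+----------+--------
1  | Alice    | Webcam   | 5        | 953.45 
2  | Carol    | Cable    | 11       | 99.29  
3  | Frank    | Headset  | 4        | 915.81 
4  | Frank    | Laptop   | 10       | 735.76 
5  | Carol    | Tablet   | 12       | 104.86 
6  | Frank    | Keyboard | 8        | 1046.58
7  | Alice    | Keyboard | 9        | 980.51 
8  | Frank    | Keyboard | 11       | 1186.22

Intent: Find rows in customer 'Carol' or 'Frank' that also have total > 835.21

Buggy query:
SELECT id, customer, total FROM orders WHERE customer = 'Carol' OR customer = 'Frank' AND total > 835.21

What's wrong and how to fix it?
Bug: AND binds tighter than OR, so this parses as customer = 'Carol' OR (customer = 'Frank' AND total > 835.21)

Fix: Group the OR with parentheses (or use IN), then AND the threshold

Corrected query:
SELECT id, customer, total FROM orders WHERE (customer = 'Carol' OR customer = 'Frank') AND total > 835.21

Result:
id | customer | total  
---+----------+--------
3  | Frank    | 915.81 
6  | Frank    | 1046.58
8  | Frank    | 1186.22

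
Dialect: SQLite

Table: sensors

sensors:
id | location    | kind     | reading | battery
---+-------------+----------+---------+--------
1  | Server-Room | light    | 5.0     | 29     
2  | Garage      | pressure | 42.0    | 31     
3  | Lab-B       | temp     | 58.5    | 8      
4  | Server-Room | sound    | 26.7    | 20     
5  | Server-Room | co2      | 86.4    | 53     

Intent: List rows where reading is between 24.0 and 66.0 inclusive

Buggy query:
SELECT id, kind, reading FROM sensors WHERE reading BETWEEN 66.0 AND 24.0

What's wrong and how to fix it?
Bug: BETWEEN expects the lower bound first; with 66.0 AND 24.0 the range is empty

Fix: Write BETWEEN 24.0 AND 66.0

Corrected query:
SELECT id, kind, reading FROM sensors WHERE reading BETWEEN 24.0 AND 66.0

Result:
id | kind     | reading
---+----------+--------
2  | pressure | 42     
3  | temp     | 58.5   
4  | sound    | 26.7   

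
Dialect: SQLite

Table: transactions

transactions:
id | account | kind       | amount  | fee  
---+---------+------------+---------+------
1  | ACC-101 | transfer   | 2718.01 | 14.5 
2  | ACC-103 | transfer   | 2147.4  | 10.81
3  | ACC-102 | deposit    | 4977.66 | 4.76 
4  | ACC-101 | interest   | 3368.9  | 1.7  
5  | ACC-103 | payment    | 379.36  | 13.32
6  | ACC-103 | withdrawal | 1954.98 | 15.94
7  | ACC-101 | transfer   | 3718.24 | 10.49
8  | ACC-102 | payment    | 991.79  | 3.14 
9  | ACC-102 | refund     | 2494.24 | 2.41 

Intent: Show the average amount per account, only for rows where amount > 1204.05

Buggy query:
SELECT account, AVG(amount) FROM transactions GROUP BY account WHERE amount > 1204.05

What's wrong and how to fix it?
Bug: Row-level WHERE must come before GROUP BY in the clause order

Fix: Move the WHERE clause before GROUP BY

Corrected query:
SELECT account, AVG(amount) FROM transactions WHERE amount > 1204.05 GROUP BY account

Result:
account | AVG(amount)
--------+------------
ACC-101 | 3268.383333
ACC-102 | 3735.95    
ACC-103 | 2051.19    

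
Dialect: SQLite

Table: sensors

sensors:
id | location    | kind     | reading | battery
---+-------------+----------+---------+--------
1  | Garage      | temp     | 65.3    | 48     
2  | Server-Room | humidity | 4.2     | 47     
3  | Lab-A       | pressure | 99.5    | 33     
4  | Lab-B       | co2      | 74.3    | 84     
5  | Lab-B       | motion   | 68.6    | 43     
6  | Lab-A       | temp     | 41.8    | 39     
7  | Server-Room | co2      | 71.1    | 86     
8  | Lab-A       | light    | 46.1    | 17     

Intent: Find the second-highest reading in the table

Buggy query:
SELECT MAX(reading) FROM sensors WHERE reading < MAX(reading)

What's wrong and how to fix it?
Bug: MAX(reading) on the right of the comparison is an aggregate-in-WHERE error

Fix: Compute the overall MAX in a subquery, then take MAX of rows below it

Corrected query:
SELECT MAX(reading) FROM sensors WHERE reading < (SELECT MAX(reading) FROM sensors)

Result:
MAX(reading)
------------
74.3        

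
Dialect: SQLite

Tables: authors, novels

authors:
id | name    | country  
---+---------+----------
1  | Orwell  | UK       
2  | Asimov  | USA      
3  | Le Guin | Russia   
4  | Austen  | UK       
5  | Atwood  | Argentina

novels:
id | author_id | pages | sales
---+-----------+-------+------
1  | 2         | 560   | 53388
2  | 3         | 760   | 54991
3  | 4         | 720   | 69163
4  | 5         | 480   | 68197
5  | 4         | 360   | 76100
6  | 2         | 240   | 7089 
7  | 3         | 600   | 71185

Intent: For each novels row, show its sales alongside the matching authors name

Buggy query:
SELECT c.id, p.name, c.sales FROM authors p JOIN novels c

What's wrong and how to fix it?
Bug: JOIN with no ON clause produces a cartesian product; every novels row pairs with every authors row

Fix: Specify the join condition linking the foreign key to the parent id

Corrected query:
SELECT c.id, p.name, c.sales FROM authors p JOIN novels c ON c.author_id = p.id

Result:
id | name    | sales
---+---------+------
1  | Asimov  | 53388
2  | Le Guin | 54991
3  | Austen  | 69163
4  | Atwood  | 68197
5  | Austen  | 76100
6  | Asimov  | 7089 
7  | Le Guin | 71185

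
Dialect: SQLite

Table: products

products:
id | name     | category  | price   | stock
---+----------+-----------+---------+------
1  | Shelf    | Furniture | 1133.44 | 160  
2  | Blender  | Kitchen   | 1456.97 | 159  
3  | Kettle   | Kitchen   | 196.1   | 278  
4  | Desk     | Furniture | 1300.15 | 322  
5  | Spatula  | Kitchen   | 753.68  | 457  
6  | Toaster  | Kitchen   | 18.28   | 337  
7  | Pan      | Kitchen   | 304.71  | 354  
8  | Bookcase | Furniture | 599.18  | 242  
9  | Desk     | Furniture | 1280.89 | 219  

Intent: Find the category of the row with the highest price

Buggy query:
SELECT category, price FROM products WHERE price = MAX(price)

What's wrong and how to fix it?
Bug: WHERE is evaluated per row; an aggregate over the whole table isn't defined there

Fix: Use a subquery: WHERE price = (SELECT MAX(price) FROM products)

Corrected query:
SELECT category, price FROM products WHERE price = (SELECT MAX(price) FROM products)

Result:
category | price  
---------+--------
Kitchen  | 1456.97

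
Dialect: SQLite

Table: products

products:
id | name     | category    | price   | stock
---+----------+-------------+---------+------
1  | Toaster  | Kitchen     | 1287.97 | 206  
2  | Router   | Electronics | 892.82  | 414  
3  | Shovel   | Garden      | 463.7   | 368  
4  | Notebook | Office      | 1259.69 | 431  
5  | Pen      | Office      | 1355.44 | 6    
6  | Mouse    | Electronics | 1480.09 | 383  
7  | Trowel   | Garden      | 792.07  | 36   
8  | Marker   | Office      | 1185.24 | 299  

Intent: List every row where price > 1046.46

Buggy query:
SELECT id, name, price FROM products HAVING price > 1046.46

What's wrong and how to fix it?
Bug: This is a non-aggregate query (no GROUP BY, no aggregates), so in SQLite the HAVING clause is invalid here; a row-level condition belongs in WHERE

Fix: Use WHERE for row-level filtering

Corrected query:
SELECT id, name, price FROM products WHERE price > 1046.46

Result:
id | name     | price  
---+----------+--------
1  | Toaster  | 1287.97
4  | Notebook | 1259.69
5  | Pen      | 1355.44
6  | Mouse    | 1480.09
8  | Marker   | 1185.24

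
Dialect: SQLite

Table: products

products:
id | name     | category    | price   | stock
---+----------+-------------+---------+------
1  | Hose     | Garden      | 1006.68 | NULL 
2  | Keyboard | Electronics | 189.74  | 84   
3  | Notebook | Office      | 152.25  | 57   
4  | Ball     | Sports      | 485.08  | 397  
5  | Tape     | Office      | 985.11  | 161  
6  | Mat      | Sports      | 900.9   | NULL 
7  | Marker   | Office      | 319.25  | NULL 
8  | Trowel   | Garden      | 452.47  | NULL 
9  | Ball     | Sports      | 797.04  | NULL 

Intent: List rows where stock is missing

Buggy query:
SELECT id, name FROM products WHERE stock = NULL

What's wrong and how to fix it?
Bug: Comparing to NULL with '=' never matches; NULL = NULL is unknown, not true

Fix: Replace '= NULL' with 'IS NULL'

Corrected query:
SELECT id, name FROM products WHERE stock IS NULL

Result:
id | name  
---+-------
1  | Hose  
6  | Mat   
7  | Marker
8  | Trowel
9  | Ball  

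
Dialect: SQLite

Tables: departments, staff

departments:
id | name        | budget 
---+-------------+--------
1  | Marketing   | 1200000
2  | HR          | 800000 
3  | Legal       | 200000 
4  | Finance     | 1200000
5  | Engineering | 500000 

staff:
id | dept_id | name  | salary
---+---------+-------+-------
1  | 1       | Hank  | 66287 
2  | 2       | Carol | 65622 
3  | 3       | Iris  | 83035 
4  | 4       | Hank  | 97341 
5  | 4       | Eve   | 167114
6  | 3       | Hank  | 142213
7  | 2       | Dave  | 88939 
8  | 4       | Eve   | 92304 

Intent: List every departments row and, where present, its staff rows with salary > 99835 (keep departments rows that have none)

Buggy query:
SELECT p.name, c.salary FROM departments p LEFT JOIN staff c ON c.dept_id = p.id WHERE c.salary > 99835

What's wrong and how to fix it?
Bug: A WHERE condition on the right-hand table after LEFT JOIN drops unmatched parents

Fix: Put 'c.salary > 99835' in the JOIN's ON clause instead of WHERE

Corrected query:
SELECT p.name, c.salary FROM departments p LEFT JOIN staff c ON c.dept_id = p.id AND c.salary > 99835

Result:
name        | salary
------------+-------
Marketing   | NULL  
HR          | NULL  
Legal       | 142213
Finance     | 167114
Engineering | NULL  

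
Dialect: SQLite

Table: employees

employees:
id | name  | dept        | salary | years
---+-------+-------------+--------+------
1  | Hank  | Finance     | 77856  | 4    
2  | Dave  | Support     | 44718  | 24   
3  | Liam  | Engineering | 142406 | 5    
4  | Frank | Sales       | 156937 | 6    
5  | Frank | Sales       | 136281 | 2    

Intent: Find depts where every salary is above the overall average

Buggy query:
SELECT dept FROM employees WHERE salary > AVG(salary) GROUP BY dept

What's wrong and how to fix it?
Bug: AVG() is an aggregate; it can't sit directly in WHERE

Fix: Use a subquery for AVG and a HAVING MIN(...) filter so the condition holds for every row in the group

Corrected query:
SELECT dept FROM employees GROUP BY dept HAVING MIN(salary) > (SELECT AVG(salary) FROM employees)

Result:
dept       
-----------
Engineering
Sales      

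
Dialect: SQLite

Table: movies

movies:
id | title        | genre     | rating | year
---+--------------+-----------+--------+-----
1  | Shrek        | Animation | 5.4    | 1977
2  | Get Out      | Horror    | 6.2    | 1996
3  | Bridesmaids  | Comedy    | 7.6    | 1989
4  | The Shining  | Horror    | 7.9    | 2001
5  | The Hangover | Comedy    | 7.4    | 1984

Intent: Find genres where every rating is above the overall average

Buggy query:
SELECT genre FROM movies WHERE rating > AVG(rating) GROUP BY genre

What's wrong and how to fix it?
Bug: WHERE evaluates per row before aggregation, so AVG() is unavailable

Fix: Use a subquery for AVG and a HAVING MIN(...) filter so the condition holds for every row in the group

Corrected query:
SELECT genre FROM movies GROUP BY genre HAVING MIN(rating) > (SELECT AVG(rating) FROM movies)

Result:
genre 
------
Comedy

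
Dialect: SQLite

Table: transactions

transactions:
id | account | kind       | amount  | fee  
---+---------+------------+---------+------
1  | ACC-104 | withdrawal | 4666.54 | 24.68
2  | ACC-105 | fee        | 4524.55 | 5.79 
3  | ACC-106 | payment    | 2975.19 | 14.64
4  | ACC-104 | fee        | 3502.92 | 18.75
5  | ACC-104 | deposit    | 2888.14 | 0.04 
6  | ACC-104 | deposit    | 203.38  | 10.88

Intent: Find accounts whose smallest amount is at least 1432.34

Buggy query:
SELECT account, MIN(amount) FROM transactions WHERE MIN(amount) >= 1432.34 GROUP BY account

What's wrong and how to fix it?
Bug: MIN() in WHERE is a misuse of aggregate

Fix: Replace WHERE with HAVING after the GROUP BY

Corrected query:
SELECT account, MIN(amount) FROM transactions GROUP BY account HAVING MIN(amount) >= 1432.34

Result:
account | MIN(amount)
--------+------------
ACC-105 | 4524.55    
ACC-106 | 2975.19    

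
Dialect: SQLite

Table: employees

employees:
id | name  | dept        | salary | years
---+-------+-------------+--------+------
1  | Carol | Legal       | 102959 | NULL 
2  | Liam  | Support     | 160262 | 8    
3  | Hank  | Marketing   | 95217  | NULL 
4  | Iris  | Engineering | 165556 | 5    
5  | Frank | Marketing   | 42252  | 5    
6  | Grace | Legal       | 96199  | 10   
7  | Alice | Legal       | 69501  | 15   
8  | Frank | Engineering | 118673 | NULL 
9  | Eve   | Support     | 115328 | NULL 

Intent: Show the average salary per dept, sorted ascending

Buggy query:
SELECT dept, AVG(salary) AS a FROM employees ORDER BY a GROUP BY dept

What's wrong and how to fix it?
Bug: GROUP BY must precede ORDER BY

Fix: Reorder: SELECT … FROM … GROUP BY … ORDER BY …

Corrected query:
SELECT dept, AVG(salary) AS a FROM employees GROUP BY dept ORDER BY a

Result:
dept        | a       
------------+---------
Marketing   | 68734.5 
Legal       | 89553   
Support     | 137795  
Engineering | 142114.5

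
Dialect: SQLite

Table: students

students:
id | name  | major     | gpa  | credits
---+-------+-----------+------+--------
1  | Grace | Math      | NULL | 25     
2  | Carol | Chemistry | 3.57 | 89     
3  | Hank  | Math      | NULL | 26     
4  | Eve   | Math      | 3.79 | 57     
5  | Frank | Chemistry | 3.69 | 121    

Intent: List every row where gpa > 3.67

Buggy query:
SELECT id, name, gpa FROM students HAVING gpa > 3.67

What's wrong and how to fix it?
Bug: This is a non-aggregate query (no GROUP BY, no aggregates), so in SQLite the HAVING clause is invalid here; a row-level condition belongs in WHERE

Fix: Use WHERE for row-level filtering

Corrected query:
SELECT id, name, gpa FROM students WHERE gpa > 3.67

Result:
id | name  | gpa 
---+-------+-----
4  | Eve   | 3.79
5  | Frank | 3.69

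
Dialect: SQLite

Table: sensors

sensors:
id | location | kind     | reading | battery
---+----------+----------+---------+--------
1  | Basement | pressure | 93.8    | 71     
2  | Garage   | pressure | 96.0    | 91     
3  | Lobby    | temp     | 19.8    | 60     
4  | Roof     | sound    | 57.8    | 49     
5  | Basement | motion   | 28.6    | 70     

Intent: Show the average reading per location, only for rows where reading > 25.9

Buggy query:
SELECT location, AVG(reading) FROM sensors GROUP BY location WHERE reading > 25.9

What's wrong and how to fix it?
Bug: Row-level WHERE must come before GROUP BY in the clause order

Fix: Move the WHERE clause before GROUP BY

Corrected query:
SELECT location, AVG(reading) FROM sensors WHERE reading > 25.9 GROUP BY location

Result:
location | AVG(reading)
---------+-------------
Basement | 61.2        
Garage   | 96          
Roof     | 57.8        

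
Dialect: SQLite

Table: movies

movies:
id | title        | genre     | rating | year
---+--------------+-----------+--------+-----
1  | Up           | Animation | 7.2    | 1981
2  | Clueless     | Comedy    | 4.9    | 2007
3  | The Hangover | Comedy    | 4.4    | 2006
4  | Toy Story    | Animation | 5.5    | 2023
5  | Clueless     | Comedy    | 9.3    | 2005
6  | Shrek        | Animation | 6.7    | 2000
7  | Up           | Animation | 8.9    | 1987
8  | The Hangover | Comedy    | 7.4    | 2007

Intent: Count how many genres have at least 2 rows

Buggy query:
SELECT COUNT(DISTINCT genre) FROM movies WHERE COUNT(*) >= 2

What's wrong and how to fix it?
Bug: COUNT(*) cannot appear in WHERE; the per-group count doesn't exist yet

Fix: Use a subquery that GROUPs and filters with HAVING, then count its rows

Corrected query:
SELECT COUNT(*) FROM (SELECT genre FROM movies GROUP BY genre HAVING COUNT(*) >= 2)

Result:
COUNT(*)
--------
2       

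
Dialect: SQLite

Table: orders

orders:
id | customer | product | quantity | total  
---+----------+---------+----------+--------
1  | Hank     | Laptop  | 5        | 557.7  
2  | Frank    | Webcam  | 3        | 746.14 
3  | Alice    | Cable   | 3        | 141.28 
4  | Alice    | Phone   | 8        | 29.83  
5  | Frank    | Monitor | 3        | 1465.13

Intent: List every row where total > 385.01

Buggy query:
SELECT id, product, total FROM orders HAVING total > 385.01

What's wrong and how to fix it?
Bug: HAVING filters the output of aggregation, but this query has no GROUP BY and no aggregate functions, so SQLite rejects it (HAVING clause on a non-aggregate query); the condition here is per row

Fix: Replace HAVING with WHERE since the condition applies to individual rows

Corrected query:
SELECT id, product, total FROM orders WHERE total > 385.01

Result:
id | product | total  
---+---------+--------
1  | Laptop  | 557.7  
2  | Webcam  | 746.14 
5  | Monitor | 1465.13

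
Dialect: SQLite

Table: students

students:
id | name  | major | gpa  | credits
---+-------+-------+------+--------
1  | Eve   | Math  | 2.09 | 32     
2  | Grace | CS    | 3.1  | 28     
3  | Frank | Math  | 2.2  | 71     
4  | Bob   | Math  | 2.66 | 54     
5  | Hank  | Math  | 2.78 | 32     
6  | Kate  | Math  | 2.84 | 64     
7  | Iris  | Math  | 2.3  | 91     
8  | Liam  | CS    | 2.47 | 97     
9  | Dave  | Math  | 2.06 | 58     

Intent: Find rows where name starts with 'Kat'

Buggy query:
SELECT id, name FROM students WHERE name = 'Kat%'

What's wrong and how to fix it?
Bug: '=' compares the literal string including the % character; pattern matching needs LIKE

Fix: Replace '=' with LIKE so 'Kat%' is treated as a pattern

Corrected query:
SELECT id, name FROM students WHERE name LIKE 'Kat%'

Result:
id | name
---+-----
6  | Kate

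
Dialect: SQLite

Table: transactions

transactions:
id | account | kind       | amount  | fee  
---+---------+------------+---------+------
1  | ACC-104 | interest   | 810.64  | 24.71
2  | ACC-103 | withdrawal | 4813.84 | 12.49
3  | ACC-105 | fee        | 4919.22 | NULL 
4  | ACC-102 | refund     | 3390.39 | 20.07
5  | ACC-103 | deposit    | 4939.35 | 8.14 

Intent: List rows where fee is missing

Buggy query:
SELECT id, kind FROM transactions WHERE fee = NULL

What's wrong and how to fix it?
Bug: Comparing to NULL with '=' never matches; NULL = NULL is unknown, not true

Fix: Replace '= NULL' with 'IS NULL'

Corrected query:
SELECT id, kind FROM transactions WHERE fee IS NULL

Result:
id | kind
---+-----
3  | fee 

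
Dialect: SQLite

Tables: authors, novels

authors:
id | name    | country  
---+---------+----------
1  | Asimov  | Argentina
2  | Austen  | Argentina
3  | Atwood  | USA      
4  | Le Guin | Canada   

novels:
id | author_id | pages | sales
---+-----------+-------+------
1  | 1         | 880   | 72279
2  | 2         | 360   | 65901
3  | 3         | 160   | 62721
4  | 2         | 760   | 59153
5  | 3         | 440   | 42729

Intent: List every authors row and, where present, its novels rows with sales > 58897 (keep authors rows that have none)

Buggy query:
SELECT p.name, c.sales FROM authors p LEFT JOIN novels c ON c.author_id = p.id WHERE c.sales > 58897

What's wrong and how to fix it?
Bug: Filtering c.sales in WHERE discards the NULL rows produced by LEFT JOIN, turning it into an inner join

Fix: Put 'c.sales > 58897' in the JOIN's ON clause instead of WHERE

Corrected query:
SELECT p.name, c.sales FROM authors p LEFT JOIN novels c ON c.author_id = p.id AND c.sales > 58897

Result:
name    | sales
--------+------
Asimov  | 72279
Austen  | 59153
Austen  | 65901
Atwood  | 62721
Le Guin | NULL 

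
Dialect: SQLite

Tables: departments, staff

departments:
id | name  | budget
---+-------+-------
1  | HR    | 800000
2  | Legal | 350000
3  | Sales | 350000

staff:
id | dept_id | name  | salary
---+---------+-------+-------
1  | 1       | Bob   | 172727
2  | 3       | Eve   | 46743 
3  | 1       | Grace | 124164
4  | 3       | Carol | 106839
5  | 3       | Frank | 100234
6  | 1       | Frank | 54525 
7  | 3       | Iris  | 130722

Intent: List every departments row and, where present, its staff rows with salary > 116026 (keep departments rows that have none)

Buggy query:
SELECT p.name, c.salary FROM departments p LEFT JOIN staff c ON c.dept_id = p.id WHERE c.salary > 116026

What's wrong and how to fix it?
Bug: A WHERE condition on the right-hand table after LEFT JOIN drops unmatched parents

Fix: Move the right-table condition into the ON clause so unmatched parents are kept

Corrected query:
SELECT p.name, c.salary FROM departments p LEFT JOIN staff c ON c.dept_id = p.id AND c.salary > 116026

Result:
name  | salary
------+-------
HR    | 124164
HR    | 172727
Legal | NULL  
Sales | 130722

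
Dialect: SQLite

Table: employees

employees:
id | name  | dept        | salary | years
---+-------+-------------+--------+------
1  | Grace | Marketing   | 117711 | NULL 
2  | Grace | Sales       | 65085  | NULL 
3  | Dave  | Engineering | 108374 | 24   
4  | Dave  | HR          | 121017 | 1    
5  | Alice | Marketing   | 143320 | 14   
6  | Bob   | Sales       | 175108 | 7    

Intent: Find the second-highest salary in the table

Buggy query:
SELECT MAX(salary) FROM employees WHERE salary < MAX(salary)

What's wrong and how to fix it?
Bug: The inner MAX is an aggregate inside WHERE, which is not allowed

Fix: Put the inner MAX in a scalar subquery

Corrected query:
SELECT MAX(salary) FROM employees WHERE salary < (SELECT MAX(salary) FROM employees)

Result:
MAX(salary)
-----------
143320     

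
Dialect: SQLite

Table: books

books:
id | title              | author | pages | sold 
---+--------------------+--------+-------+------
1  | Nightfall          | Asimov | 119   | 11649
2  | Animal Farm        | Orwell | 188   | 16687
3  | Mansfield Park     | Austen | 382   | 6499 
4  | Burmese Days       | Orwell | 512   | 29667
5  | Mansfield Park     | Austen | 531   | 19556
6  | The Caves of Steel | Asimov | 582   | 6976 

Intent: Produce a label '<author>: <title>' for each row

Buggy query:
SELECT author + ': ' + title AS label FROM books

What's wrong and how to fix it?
Bug: SQLite uses || for string concatenation; + coerces text to numbers (yielding 0)

Fix: Use the || operator for string concatenation

Corrected query:
SELECT author || ': ' || title AS label FROM books

Result:
label                     
--------------------------
Asimov: Nightfall         
Orwell: Animal Farm       
Austen: Mansfield Park    
Orwell: Burmese Days      
Austen: Mansfield Park    
Asimov: The Caves of Steel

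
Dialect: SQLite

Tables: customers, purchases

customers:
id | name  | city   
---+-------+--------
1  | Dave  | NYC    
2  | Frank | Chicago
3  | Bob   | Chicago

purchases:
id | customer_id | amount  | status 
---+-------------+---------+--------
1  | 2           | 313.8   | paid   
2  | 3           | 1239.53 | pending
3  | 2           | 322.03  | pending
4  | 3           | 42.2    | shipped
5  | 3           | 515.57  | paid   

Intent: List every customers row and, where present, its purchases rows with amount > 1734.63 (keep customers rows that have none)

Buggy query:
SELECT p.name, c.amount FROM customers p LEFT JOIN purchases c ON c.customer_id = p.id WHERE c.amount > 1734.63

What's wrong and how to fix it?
Bug: A WHERE condition on the right-hand table after LEFT JOIN drops unmatched parents

Fix: Put 'c.amount > 1734.63' in the JOIN's ON clause instead of WHERE

Corrected query:
SELECT p.name, c.amount FROM customers p LEFT JOIN purchases c ON c.customer_id = p.id AND c.amount > 1734.63

Result:
name  | amount
------+-------
Dave  | NULL  
Frank | NULL  
Bob   | NULL  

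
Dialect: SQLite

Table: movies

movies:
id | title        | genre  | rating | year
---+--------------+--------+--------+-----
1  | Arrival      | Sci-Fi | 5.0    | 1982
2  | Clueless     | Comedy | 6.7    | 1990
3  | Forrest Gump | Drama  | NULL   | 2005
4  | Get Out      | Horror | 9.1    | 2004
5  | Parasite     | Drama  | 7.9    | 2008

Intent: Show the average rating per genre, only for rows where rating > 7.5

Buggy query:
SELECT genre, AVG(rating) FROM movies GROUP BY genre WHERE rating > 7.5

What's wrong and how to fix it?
Bug: Row-level WHERE must come before GROUP BY in the clause order

Fix: Place WHERE between FROM and GROUP BY

Corrected query:
SELECT genre, AVG(rating) FROM movies WHERE rating > 7.5 GROUP BY genre

Result:
genre  | AVG(rating)
-------+------------
Drama  | 7.9        
Horror | 9.1        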